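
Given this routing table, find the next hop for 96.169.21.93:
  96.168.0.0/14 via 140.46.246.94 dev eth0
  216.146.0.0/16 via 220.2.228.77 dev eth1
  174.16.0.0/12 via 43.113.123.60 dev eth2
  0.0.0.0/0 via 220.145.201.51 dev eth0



Longest prefix match for 96.169.21.93:
  /14 96.168.0.0: MATCH
  /16 216.146.0.0: no
  /12 174.16.0.0: no
  /0 0.0.0.0: MATCH
Selected: next-hop 140.46.246.94 via eth0 (matched /14)


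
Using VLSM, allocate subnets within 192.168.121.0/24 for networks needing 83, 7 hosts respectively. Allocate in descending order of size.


83 hosts -> /25 (126 usable): 192.168.121.0/25
7 hosts -> /28 (14 usable): 192.168.121.128/28
Allocation: 192.168.121.0/25 (83 hosts, 126 usable); 192.168.121.128/28 (7 hosts, 14 usable)


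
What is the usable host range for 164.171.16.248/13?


Network: 164.168.0.0
Broadcast: 164.175.255.255
First usable = network + 1
Last usable = broadcast - 1
Range: 164.168.0.1 to 164.175.255.254


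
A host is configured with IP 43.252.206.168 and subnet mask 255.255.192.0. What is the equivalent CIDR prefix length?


Binary: 11111111.11111111.11000000.00000000
Count leading 1s
Prefix: /18


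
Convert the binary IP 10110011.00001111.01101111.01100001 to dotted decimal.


10110011 = 179
00001111 = 15
01101111 = 111
01100001 = 97
IP: 179.15.111.97


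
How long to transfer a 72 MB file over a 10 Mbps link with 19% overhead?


Effective throughput = 10 * (1 - 19/100) = 8.1 Mbps
File size in Mb = 72 * 8 = 576 Mb
Time = 576 / 8.1
Time = 71.1111 seconds


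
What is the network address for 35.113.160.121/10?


IP:   00100011.01110001.10100000.01111001
Mask: 11111111.11000000.00000000.00000000
AND operation:
Net:  00100011.01000000.00000000.00000000
Network: 35.64.0.0/10


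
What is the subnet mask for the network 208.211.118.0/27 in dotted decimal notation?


/27 means 27 network bits, 5 host bits
Binary: 11111111111111111111111111100000
Mask: 255.255.255.224


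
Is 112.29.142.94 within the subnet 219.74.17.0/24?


Subnet network: 219.74.17.0
Test IP AND mask: 112.29.142.0
No, 112.29.142.94 is not in 219.74.17.0/24


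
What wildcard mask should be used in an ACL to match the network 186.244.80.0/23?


Subnet mask: 255.255.254.0
Wildcard = 255.255.255.255 - subnet mask
255 - 255 = 0
255 - 255 = 0
255 - 254 = 1
255 - 0 = 255
Wildcard: 0.0.1.255


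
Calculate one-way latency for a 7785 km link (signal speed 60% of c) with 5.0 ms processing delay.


Speed = 0.6 * 3e5 km/s = 180000 km/s
Propagation delay = 7785 / 180000 = 0.0432 s = 43.25 ms
Processing delay = 5.0 ms
Total one-way latency = 48.25 ms


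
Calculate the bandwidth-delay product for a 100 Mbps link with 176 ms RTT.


BDP = bandwidth * RTT
= 100 Mbps * 176 ms
= 100 * 1e6 * 176 / 1000 bits
= 17600000 bits
= 2200000 bytes
= 2148.4375 KB
BDP = 17600000 bits (2200000 bytes)


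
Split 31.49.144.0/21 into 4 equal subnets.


New prefix = 21 + 2 = 23
Each subnet has 512 addresses
  31.49.144.0/23
  31.49.146.0/23
  31.49.148.0/23
  31.49.150.0/23
Subnets: 31.49.144.0/23, 31.49.146.0/23, 31.49.148.0/23, 31.49.150.0/23


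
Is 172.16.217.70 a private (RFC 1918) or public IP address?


RFC 1918 private ranges:
  10.0.0.0/8 (10.0.0.0 - 10.255.255.255)
  172.16.0.0/12 (172.16.0.0 - 172.31.255.255)
  192.168.0.0/16 (192.168.0.0 - 192.168.255.255)
Private (in 172.16.0.0/12)


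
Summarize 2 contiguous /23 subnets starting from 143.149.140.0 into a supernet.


Original prefix: /23
Number of subnets: 2 = 2^1
New prefix = 23 - 1 = 22
Supernet: 143.149.140.0/22


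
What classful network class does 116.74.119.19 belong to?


First octet: 116
Binary: 01110100
0xxxxxxx -> Class A (1-126)
Class A, default mask 255.0.0.0 (/8)


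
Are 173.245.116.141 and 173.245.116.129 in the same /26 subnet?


Mask: 255.255.255.192
173.245.116.141 AND mask = 173.245.116.128
173.245.116.129 AND mask = 173.245.116.128
Yes, same subnet (173.245.116.128)


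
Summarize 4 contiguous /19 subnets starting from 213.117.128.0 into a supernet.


Original prefix: /19
Number of subnets: 4 = 2^2
New prefix = 19 - 2 = 17
Supernet: 213.117.128.0/17


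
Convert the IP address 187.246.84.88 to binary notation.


187 = 10111011
246 = 11110110
84 = 01010100
88 = 01011000
Binary: 10111011.11110110.01010100.01011000


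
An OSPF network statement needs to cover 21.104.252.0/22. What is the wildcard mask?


Subnet mask: 255.255.252.0
Wildcard = 255.255.255.255 - subnet mask
255 - 255 = 0
255 - 255 = 0
255 - 252 = 3
255 - 0 = 255
Wildcard: 0.0.3.255


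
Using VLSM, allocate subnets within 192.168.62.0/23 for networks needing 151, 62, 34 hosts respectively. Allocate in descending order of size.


151 hosts -> /24 (254 usable): 192.168.62.0/24
62 hosts -> /26 (62 usable): 192.168.63.0/26
34 hosts -> /26 (62 usable): 192.168.63.64/26
Allocation: 192.168.62.0/24 (151 hosts, 254 usable); 192.168.63.0/26 (62 hosts, 62 usable); 192.168.63.64/26 (34 hosts, 62 usable)


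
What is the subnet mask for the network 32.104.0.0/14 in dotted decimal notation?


/14 means 14 network bits, 18 host bits
Binary: 11111111111111000000000000000000
Mask: 255.252.0.0


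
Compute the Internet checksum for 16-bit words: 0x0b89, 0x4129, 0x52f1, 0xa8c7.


Sum all words (with carry folding):
+ 0x0b89 = 0x0b89
+ 0x4129 = 0x4cb2
+ 0x52f1 = 0x9fa3
+ 0xa8c7 = 0x486b
One's complement: ~0x486b
Checksum = 0xb794


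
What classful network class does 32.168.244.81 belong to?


First octet: 32
Binary: 00100000
0xxxxxxx -> Class A (1-126)
Class A, default mask 255.0.0.0 (/8)


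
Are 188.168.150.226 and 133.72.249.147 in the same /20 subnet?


Mask: 255.255.240.0
188.168.150.226 AND mask = 188.168.144.0
133.72.249.147 AND mask = 133.72.240.0
No, different subnets (188.168.144.0 vs 133.72.240.0)


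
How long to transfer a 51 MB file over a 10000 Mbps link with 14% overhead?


Effective throughput = 10000 * (1 - 14/100) = 8600 Mbps
File size in Mb = 51 * 8 = 408 Mb
Time = 408 / 8600
Time = 0.0474 seconds


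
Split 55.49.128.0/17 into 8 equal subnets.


New prefix = 17 + 3 = 20
Each subnet has 4096 addresses
  55.49.128.0/20
  55.49.144.0/20
  55.49.160.0/20
  55.49.176.0/20
  55.49.192.0/20
  55.49.208.0/20
  55.49.224.0/20
  55.49.240.0/20
Subnets: 55.49.128.0/20, 55.49.144.0/20, 55.49.160.0/20, 55.49.176.0/20, 55.49.192.0/20, 55.49.208.0/20, 55.49.224.0/20, 55.49.240.0/20


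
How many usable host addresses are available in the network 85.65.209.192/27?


Host bits = 32 - 27 = 5
Total addresses = 2^5 = 32
Usable = total - 2 (network and broadcast)
Usable hosts: 30


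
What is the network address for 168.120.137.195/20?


IP:   10101000.01111000.10001001.11000011
Mask: 11111111.11111111.11110000.00000000
AND operation:
Net:  10101000.01111000.10000000.00000000
Network: 168.120.128.0/20


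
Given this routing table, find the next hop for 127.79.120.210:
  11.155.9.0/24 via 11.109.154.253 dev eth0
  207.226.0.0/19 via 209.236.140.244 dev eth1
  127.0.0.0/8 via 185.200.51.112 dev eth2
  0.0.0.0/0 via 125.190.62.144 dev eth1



Longest prefix match for 127.79.120.210:
  /24 11.155.9.0: no
  /19 207.226.0.0: no
  /8 127.0.0.0: MATCH
  /0 0.0.0.0: MATCH
Selected: next-hop 185.200.51.112 via eth2 (matched /8)


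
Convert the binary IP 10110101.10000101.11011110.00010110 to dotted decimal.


10110101 = 181
10000101 = 133
11011110 = 222
00010110 = 22
IP: 181.133.222.22


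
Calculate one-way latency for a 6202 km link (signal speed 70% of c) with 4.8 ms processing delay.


Speed = 0.7 * 3e5 km/s = 210000 km/s
Propagation delay = 6202 / 210000 = 0.0295 s = 29.5333 ms
Processing delay = 4.8 ms
Total one-way latency = 34.3333 ms


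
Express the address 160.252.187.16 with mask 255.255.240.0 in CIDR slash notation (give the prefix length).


Binary: 11111111.11111111.11110000.00000000
Count leading 1s
Prefix: /20


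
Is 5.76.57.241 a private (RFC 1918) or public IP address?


RFC 1918 private ranges:
  10.0.0.0/8 (10.0.0.0 - 10.255.255.255)
  172.16.0.0/12 (172.16.0.0 - 172.31.255.255)
  192.168.0.0/16 (192.168.0.0 - 192.168.255.255)
Public (not in any RFC 1918 range)


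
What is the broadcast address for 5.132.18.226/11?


Network: 5.128.0.0/11
Host bits = 21
Set all host bits to 1:
Broadcast: 5.159.255.255


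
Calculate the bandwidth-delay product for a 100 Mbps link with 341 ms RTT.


BDP = bandwidth * RTT
= 100 Mbps * 341 ms
= 100 * 1e6 * 341 / 1000 bits
= 34100000 bits
= 4262500 bytes
= 4162.5977 KB
BDP = 34100000 bits (4262500 bytes)


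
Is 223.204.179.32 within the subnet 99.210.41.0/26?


Subnet network: 99.210.41.0
Test IP AND mask: 223.204.179.0
No, 223.204.179.32 is not in 99.210.41.0/26


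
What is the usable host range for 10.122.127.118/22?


Network: 10.122.124.0
Broadcast: 10.122.127.255
First usable = network + 1
Last usable = broadcast - 1
Range: 10.122.124.1 to 10.122.127.254


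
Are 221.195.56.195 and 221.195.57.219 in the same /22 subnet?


Mask: 255.255.252.0
221.195.56.195 AND mask = 221.195.56.0
221.195.57.219 AND mask = 221.195.56.0
Yes, same subnet (221.195.56.0)


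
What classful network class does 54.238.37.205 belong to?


First octet: 54
Binary: 00110110
0xxxxxxx -> Class A (1-126)
Class A, default mask 255.0.0.0 (/8)


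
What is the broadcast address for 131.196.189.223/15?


Network: 131.196.0.0/15
Host bits = 17
Set all host bits to 1:
Broadcast: 131.197.255.255


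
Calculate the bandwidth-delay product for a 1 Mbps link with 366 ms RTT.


BDP = bandwidth * RTT
= 1 Mbps * 366 ms
= 1 * 1e6 * 366 / 1000 bits
= 366000 bits
= 45750 bytes
= 44.6777 KB
BDP = 366000 bits (45750 bytes)


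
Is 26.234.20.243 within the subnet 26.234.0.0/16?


Subnet network: 26.234.0.0
Test IP AND mask: 26.234.0.0
Yes, 26.234.20.243 is in 26.234.0.0/16


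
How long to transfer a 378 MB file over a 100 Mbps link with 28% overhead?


Effective throughput = 100 * (1 - 28/100) = 72 Mbps
File size in Mb = 378 * 8 = 3024 Mb
Time = 3024 / 72
Time = 42 seconds


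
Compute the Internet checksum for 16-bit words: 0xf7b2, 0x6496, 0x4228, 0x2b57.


Sum all words (with carry folding):
+ 0xf7b2 = 0xf7b2
+ 0x6496 = 0x5c49
+ 0x4228 = 0x9e71
+ 0x2b57 = 0xc9c8
One's complement: ~0xc9c8
Checksum = 0x3637


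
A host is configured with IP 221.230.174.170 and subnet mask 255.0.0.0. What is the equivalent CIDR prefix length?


Binary: 11111111.00000000.00000000.00000000
Count leading 1s
Prefix: /8


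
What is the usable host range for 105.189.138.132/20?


Network: 105.189.128.0
Broadcast: 105.189.143.255
First usable = network + 1
Last usable = broadcast - 1
Range: 105.189.128.1 to 105.189.143.254


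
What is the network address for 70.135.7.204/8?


IP:   01000110.10000111.00000111.11001100
Mask: 11111111.00000000.00000000.00000000
AND operation:
Net:  01000110.00000000.00000000.00000000
Network: 70.0.0.0/8


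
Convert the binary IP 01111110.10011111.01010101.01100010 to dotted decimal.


01111110 = 126
10011111 = 159
01010101 = 85
01100010 = 98
IP: 126.159.85.98


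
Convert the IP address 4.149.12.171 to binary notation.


4 = 00000100
149 = 10010101
12 = 00001100
171 = 10101011
Binary: 00000100.10010101.00001100.10101011


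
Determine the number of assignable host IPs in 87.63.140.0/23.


Host bits = 32 - 23 = 9
Total addresses = 2^9 = 512
Usable = total - 2 (network and broadcast)
Usable hosts: 510


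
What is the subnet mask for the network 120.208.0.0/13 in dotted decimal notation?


/13 means 13 network bits, 19 host bits
Binary: 11111111111110000000000000000000
Mask: 255.248.0.0


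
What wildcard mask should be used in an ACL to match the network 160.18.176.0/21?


Subnet mask: 255.255.248.0
Wildcard = 255.255.255.255 - subnet mask
255 - 255 = 0
255 - 255 = 0
255 - 248 = 7
255 - 0 = 255
Wildcard: 0.0.7.255


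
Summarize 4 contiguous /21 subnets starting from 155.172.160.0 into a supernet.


Original prefix: /21
Number of subnets: 4 = 2^2
New prefix = 21 - 2 = 19
Supernet: 155.172.160.0/19


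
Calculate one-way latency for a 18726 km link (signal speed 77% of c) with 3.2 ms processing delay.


Speed = 0.77 * 3e5 km/s = 231000 km/s
Propagation delay = 18726 / 231000 = 0.0811 s = 81.0649 ms
Processing delay = 3.2 ms
Total one-way latency = 84.2649 ms


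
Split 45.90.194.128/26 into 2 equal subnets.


New prefix = 26 + 1 = 27
Each subnet has 32 addresses
  45.90.194.128/27
  45.90.194.160/27
Subnets: 45.90.194.128/27, 45.90.194.160/27


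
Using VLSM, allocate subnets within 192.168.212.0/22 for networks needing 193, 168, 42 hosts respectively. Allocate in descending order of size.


193 hosts -> /24 (254 usable): 192.168.212.0/24
168 hosts -> /24 (254 usable): 192.168.213.0/24
42 hosts -> /26 (62 usable): 192.168.214.0/26
Allocation: 192.168.212.0/24 (193 hosts, 254 usable); 192.168.213.0/24 (168 hosts, 254 usable); 192.168.214.0/26 (42 hosts, 62 usable)


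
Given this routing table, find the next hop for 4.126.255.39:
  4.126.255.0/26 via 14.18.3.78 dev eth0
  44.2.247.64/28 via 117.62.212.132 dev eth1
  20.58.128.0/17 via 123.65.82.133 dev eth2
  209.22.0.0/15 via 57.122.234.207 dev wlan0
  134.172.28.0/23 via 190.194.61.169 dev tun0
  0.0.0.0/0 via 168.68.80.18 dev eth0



Longest prefix match for 4.126.255.39:
  /26 4.126.255.0: MATCH
  /28 44.2.247.64: no
  /17 20.58.128.0: no
  /15 209.22.0.0: no
  /23 134.172.28.0: no
  /0 0.0.0.0: MATCH
Selected: next-hop 14.18.3.78 via eth0 (matched /26)


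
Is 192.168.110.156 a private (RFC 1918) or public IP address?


RFC 1918 private ranges:
  10.0.0.0/8 (10.0.0.0 - 10.255.255.255)
  172.16.0.0/12 (172.16.0.0 - 172.31.255.255)
  192.168.0.0/16 (192.168.0.0 - 192.168.255.255)
Private (in 192.168.0.0/16)


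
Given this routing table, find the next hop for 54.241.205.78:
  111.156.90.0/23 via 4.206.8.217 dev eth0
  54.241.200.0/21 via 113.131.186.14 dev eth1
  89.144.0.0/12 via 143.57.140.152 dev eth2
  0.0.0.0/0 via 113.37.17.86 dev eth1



Longest prefix match for 54.241.205.78:
  /23 111.156.90.0: no
  /21 54.241.200.0: MATCH
  /12 89.144.0.0: no
  /0 0.0.0.0: MATCH
Selected: next-hop 113.131.186.14 via eth1 (matched /21)


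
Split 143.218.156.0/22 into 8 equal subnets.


New prefix = 22 + 3 = 25
Each subnet has 128 addresses
  143.218.156.0/25
  143.218.156.128/25
  143.218.157.0/25
  143.218.157.128/25
  143.218.158.0/25
  143.218.158.128/25
  143.218.159.0/25
  143.218.159.128/25
Subnets: 143.218.156.0/25, 143.218.156.128/25, 143.218.157.0/25, 143.218.157.128/25, 143.218.158.0/25, 143.218.158.128/25, 143.218.159.0/25, 143.218.159.128/25


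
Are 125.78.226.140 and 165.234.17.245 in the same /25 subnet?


Mask: 255.255.255.128
125.78.226.140 AND mask = 125.78.226.128
165.234.17.245 AND mask = 165.234.17.128
No, different subnets (125.78.226.128 vs 165.234.17.128)


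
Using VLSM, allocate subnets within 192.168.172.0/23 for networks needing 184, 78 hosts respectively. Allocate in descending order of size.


184 hosts -> /24 (254 usable): 192.168.172.0/24
78 hosts -> /25 (126 usable): 192.168.173.0/25
Allocation: 192.168.172.0/24 (184 hosts, 254 usable); 192.168.173.0/25 (78 hosts, 126 usable)


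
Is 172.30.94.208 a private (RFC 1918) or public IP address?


RFC 1918 private ranges:
  10.0.0.0/8 (10.0.0.0 - 10.255.255.255)
  172.16.0.0/12 (172.16.0.0 - 172.31.255.255)
  192.168.0.0/16 (192.168.0.0 - 192.168.255.255)
Private (in 172.16.0.0/12)


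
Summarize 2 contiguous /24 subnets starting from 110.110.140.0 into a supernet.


Original prefix: /24
Number of subnets: 2 = 2^1
New prefix = 24 - 1 = 23
Supernet: 110.110.140.0/23


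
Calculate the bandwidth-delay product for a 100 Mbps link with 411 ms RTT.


BDP = bandwidth * RTT
= 100 Mbps * 411 ms
= 100 * 1e6 * 411 / 1000 bits
= 41100000 bits
= 5137500 bytes
= 5017.0898 KB
BDP = 41100000 bits (5137500 bytes)


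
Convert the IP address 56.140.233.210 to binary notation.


56 = 00111000
140 = 10001100
233 = 11101001
210 = 11010010
Binary: 00111000.10001100.11101001.11010010


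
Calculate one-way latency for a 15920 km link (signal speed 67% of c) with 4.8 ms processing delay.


Speed = 0.67 * 3e5 km/s = 201000 km/s
Propagation delay = 15920 / 201000 = 0.0792 s = 79.204 ms
Processing delay = 4.8 ms
Total one-way latency = 84.004 ms


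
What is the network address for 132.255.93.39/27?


IP:   10000100.11111111.01011101.00100111
Mask: 11111111.11111111.11111111.11100000
AND operation:
Net:  10000100.11111111.01011101.00100000
Network: 132.255.93.32/27


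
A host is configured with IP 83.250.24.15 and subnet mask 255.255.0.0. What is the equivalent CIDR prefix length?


Binary: 11111111.11111111.00000000.00000000
Count leading 1s
Prefix: /16


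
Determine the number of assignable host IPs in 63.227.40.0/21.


Host bits = 32 - 21 = 11
Total addresses = 2^11 = 2048
Usable = total - 2 (network and broadcast)
Usable hosts: 2046


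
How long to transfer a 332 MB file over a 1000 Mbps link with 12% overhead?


Effective throughput = 1000 * (1 - 12/100) = 880 Mbps
File size in Mb = 332 * 8 = 2656 Mb
Time = 2656 / 880
Time = 3.0182 seconds


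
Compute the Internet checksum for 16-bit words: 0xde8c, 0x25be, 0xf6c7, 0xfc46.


Sum all words (with carry folding):
+ 0xde8c = 0xde8c
+ 0x25be = 0x044b
+ 0xf6c7 = 0xfb12
+ 0xfc46 = 0xf759
One's complement: ~0xf759
Checksum = 0x08a6


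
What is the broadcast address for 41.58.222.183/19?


Network: 41.58.192.0/19
Host bits = 13
Set all host bits to 1:
Broadcast: 41.58.223.255


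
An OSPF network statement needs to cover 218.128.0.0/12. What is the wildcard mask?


Subnet mask: 255.240.0.0
Wildcard = 255.255.255.255 - subnet mask
255 - 255 = 0
255 - 240 = 15
255 - 0 = 255
255 - 0 = 255
Wildcard: 0.15.255.255


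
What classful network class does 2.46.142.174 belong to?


First octet: 2
Binary: 00000010
0xxxxxxx -> Class A (1-126)
Class A, default mask 255.0.0.0 (/8)


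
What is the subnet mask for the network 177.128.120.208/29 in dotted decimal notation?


/29 means 29 network bits, 3 host bits
Binary: 11111111111111111111111111111000
Mask: 255.255.255.248


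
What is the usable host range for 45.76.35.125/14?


Network: 45.76.0.0
Broadcast: 45.79.255.255
First usable = network + 1
Last usable = broadcast - 1
Range: 45.76.0.1 to 45.79.255.254


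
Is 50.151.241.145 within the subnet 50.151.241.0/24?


Subnet network: 50.151.241.0
Test IP AND mask: 50.151.241.0
Yes, 50.151.241.145 is in 50.151.241.0/24


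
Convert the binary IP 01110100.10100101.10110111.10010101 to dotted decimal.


01110100 = 116
10100101 = 165
10110111 = 183
10010101 = 149
IP: 116.165.183.149


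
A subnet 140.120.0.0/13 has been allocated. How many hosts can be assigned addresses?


Host bits = 32 - 13 = 19
Total addresses = 2^19 = 524288
Usable = total - 2 (network and broadcast)
Usable hosts: 524286


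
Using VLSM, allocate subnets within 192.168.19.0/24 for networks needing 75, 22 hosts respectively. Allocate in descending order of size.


75 hosts -> /25 (126 usable): 192.168.19.0/25
22 hosts -> /27 (30 usable): 192.168.19.128/27
Allocation: 192.168.19.0/25 (75 hosts, 126 usable); 192.168.19.128/27 (22 hosts, 30 usable)


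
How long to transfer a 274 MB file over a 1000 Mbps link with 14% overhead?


Effective throughput = 1000 * (1 - 14/100) = 860 Mbps
File size in Mb = 274 * 8 = 2192 Mb
Time = 2192 / 860
Time = 2.5488 seconds


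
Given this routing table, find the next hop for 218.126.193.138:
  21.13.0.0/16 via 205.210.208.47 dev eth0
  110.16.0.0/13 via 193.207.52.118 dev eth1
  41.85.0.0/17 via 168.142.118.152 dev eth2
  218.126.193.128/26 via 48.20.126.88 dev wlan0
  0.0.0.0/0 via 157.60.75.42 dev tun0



Longest prefix match for 218.126.193.138:
  /16 21.13.0.0: no
  /13 110.16.0.0: no
  /17 41.85.0.0: no
  /26 218.126.193.128: MATCH
  /0 0.0.0.0: MATCH
Selected: next-hop 48.20.126.88 via wlan0 (matched /26)


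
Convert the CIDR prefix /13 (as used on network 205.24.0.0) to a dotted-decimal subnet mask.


/13 means 13 network bits, 19 host bits
Binary: 11111111111110000000000000000000
Mask: 255.248.0.0


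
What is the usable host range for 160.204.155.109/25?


Network: 160.204.155.0
Broadcast: 160.204.155.127
First usable = network + 1
Last usable = broadcast - 1
Range: 160.204.155.1 to 160.204.155.126


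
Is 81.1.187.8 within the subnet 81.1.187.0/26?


Subnet network: 81.1.187.0
Test IP AND mask: 81.1.187.0
Yes, 81.1.187.8 is in 81.1.187.0/26


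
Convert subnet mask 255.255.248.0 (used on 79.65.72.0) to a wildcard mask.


Subnet mask: 255.255.248.0
Wildcard = 255.255.255.255 - subnet mask
255 - 255 = 0
255 - 255 = 0
255 - 248 = 7
255 - 0 = 255
Wildcard: 0.0.7.255


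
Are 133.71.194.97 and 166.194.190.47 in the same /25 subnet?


Mask: 255.255.255.128
133.71.194.97 AND mask = 133.71.194.0
166.194.190.47 AND mask = 166.194.190.0
No, different subnets (133.71.194.0 vs 166.194.190.0)


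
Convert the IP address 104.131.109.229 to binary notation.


104 = 01101000
131 = 10000011
109 = 01101101
229 = 11100101
Binary: 01101000.10000011.01101101.11100101


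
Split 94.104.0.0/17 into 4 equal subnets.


New prefix = 17 + 2 = 19
Each subnet has 8192 addresses
  94.104.0.0/19
  94.104.32.0/19
  94.104.64.0/19
  94.104.96.0/19
Subnets: 94.104.0.0/19, 94.104.32.0/19, 94.104.64.0/19, 94.104.96.0/19


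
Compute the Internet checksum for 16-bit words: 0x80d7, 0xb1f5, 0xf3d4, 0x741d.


Sum all words (with carry folding):
+ 0x80d7 = 0x80d7
+ 0xb1f5 = 0x32cd
+ 0xf3d4 = 0x26a2
+ 0x741d = 0x9abf
One's complement: ~0x9abf
Checksum = 0x6540


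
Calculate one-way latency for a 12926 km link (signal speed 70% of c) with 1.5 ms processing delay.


Speed = 0.7 * 3e5 km/s = 210000 km/s
Propagation delay = 12926 / 210000 = 0.0616 s = 61.5524 ms
Processing delay = 1.5 ms
Total one-way latency = 63.0524 ms


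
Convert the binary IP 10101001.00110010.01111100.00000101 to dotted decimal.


10101001 = 169
00110010 = 50
01111100 = 124
00000101 = 5
IP: 169.50.124.5


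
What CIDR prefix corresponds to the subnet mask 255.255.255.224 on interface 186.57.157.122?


Binary: 11111111.11111111.11111111.11100000
Count leading 1s
Prefix: /27


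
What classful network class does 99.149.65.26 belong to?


First octet: 99
Binary: 01100011
0xxxxxxx -> Class A (1-126)
Class A, default mask 255.0.0.0 (/8)


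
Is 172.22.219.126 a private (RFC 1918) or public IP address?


RFC 1918 private ranges:
  10.0.0.0/8 (10.0.0.0 - 10.255.255.255)
  172.16.0.0/12 (172.16.0.0 - 172.31.255.255)
  192.168.0.0/16 (192.168.0.0 - 192.168.255.255)
Private (in 172.16.0.0/12)


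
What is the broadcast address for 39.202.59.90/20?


Network: 39.202.48.0/20
Host bits = 12
Set all host bits to 1:
Broadcast: 39.202.63.255


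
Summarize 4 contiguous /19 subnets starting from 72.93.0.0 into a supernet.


Original prefix: /19
Number of subnets: 4 = 2^2
New prefix = 19 - 2 = 17
Supernet: 72.93.0.0/17


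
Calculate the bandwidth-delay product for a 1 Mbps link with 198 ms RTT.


BDP = bandwidth * RTT
= 1 Mbps * 198 ms
= 1 * 1e6 * 198 / 1000 bits
= 198000 bits
= 24750 bytes
= 24.1699 KB
BDP = 198000 bits (24750 bytes)


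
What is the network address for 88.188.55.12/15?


IP:   01011000.10111100.00110111.00001100
Mask: 11111111.11111110.00000000.00000000
AND operation:
Net:  01011000.10111100.00000000.00000000
Network: 88.188.0.0/15


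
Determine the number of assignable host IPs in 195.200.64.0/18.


Host bits = 32 - 18 = 14
Total addresses = 2^14 = 16384
Usable = total - 2 (network and broadcast)
Usable hosts: 16382


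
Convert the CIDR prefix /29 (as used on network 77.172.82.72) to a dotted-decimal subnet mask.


/29 means 29 network bits, 3 host bits
Binary: 11111111111111111111111111111000
Mask: 255.255.255.248


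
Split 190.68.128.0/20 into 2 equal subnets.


New prefix = 20 + 1 = 21
Each subnet has 2048 addresses
  190.68.128.0/21
  190.68.136.0/21
Subnets: 190.68.128.0/21, 190.68.136.0/21


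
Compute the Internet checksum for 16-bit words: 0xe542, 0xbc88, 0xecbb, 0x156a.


Sum all words (with carry folding):
+ 0xe542 = 0xe542
+ 0xbc88 = 0xa1cb
+ 0xecbb = 0x8e87
+ 0x156a = 0xa3f1
One's complement: ~0xa3f1
Checksum = 0x5c0e


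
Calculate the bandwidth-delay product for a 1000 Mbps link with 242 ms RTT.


BDP = bandwidth * RTT
= 1000 Mbps * 242 ms
= 1000 * 1e6 * 242 / 1000 bits
= 242000000 bits
= 30250000 bytes
= 29541.0156 KB
BDP = 242000000 bits (30250000 bytes)


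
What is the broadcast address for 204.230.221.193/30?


Network: 204.230.221.192/30
Host bits = 2
Set all host bits to 1:
Broadcast: 204.230.221.195


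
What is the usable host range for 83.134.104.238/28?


Network: 83.134.104.224
Broadcast: 83.134.104.239
First usable = network + 1
Last usable = broadcast - 1
Range: 83.134.104.225 to 83.134.104.238


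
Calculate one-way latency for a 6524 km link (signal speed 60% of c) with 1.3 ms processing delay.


Speed = 0.6 * 3e5 km/s = 180000 km/s
Propagation delay = 6524 / 180000 = 0.0362 s = 36.2444 ms
Processing delay = 1.3 ms
Total one-way latency = 37.5444 ms


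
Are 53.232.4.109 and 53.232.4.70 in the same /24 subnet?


Mask: 255.255.255.0
53.232.4.109 AND mask = 53.232.4.0
53.232.4.70 AND mask = 53.232.4.0
Yes, same subnet (53.232.4.0)


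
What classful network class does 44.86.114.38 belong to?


First octet: 44
Binary: 00101100
0xxxxxxx -> Class A (1-126)
Class A, default mask 255.0.0.0 (/8)


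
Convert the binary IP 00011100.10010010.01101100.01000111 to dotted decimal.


00011100 = 28
10010010 = 146
01101100 = 108
01000111 = 71
IP: 28.146.108.71


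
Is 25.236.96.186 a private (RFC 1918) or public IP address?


RFC 1918 private ranges:
  10.0.0.0/8 (10.0.0.0 - 10.255.255.255)
  172.16.0.0/12 (172.16.0.0 - 172.31.255.255)
  192.168.0.0/16 (192.168.0.0 - 192.168.255.255)
Public (not in any RFC 1918 range)


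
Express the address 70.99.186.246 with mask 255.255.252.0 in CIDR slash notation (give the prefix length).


Binary: 11111111.11111111.11111100.00000000
Count leading 1s
Prefix: /22


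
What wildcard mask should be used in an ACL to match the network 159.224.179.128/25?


Subnet mask: 255.255.255.128
Wildcard = 255.255.255.255 - subnet mask
255 - 255 = 0
255 - 255 = 0
255 - 255 = 0
255 - 128 = 127
Wildcard: 0.0.0.127


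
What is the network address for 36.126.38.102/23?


IP:   00100100.01111110.00100110.01100110
Mask: 11111111.11111111.11111110.00000000
AND operation:
Net:  00100100.01111110.00100110.00000000
Network: 36.126.38.0/23


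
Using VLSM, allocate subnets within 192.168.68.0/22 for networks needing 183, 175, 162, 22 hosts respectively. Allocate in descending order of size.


183 hosts -> /24 (254 usable): 192.168.68.0/24
175 hosts -> /24 (254 usable): 192.168.69.0/24
162 hosts -> /24 (254 usable): 192.168.70.0/24
22 hosts -> /27 (30 usable): 192.168.71.0/27
Allocation: 192.168.68.0/24 (183 hosts, 254 usable); 192.168.69.0/24 (175 hosts, 254 usable); 192.168.70.0/24 (162 hosts, 254 usable); 192.168.71.0/27 (22 hosts, 30 usable)


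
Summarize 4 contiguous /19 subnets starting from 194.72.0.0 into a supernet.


Original prefix: /19
Number of subnets: 4 = 2^2
New prefix = 19 - 2 = 17
Supernet: 194.72.0.0/17


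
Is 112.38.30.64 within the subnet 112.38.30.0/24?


Subnet network: 112.38.30.0
Test IP AND mask: 112.38.30.0
Yes, 112.38.30.64 is in 112.38.30.0/24


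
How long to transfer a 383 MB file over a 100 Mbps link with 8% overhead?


Effective throughput = 100 * (1 - 8/100) = 92 Mbps
File size in Mb = 383 * 8 = 3064 Mb
Time = 3064 / 92
Time = 33.3043 seconds


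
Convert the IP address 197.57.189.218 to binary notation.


197 = 11000101
57 = 00111001
189 = 10111101
218 = 11011010
Binary: 11000101.00111001.10111101.11011010


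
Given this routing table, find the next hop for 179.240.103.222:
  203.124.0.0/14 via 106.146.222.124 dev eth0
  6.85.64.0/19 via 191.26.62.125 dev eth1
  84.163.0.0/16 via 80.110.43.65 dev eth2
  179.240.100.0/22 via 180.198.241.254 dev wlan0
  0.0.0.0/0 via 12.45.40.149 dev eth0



Longest prefix match for 179.240.103.222:
  /14 203.124.0.0: no
  /19 6.85.64.0: no
  /16 84.163.0.0: no
  /22 179.240.100.0: MATCH
  /0 0.0.0.0: MATCH
Selected: next-hop 180.198.241.254 via wlan0 (matched /22)


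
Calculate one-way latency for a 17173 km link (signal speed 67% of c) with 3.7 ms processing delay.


Speed = 0.67 * 3e5 km/s = 201000 km/s
Propagation delay = 17173 / 201000 = 0.0854 s = 85.4378 ms
Processing delay = 3.7 ms
Total one-way latency = 89.1378 ms


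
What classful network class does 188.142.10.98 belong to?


First octet: 188
Binary: 10111100
10xxxxxx -> Class B (128-191)
Class B, default mask 255.255.0.0 (/16)


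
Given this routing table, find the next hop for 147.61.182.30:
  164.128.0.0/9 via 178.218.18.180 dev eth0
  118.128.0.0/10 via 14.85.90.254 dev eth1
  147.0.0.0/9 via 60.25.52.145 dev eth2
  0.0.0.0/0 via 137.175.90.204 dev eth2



Longest prefix match for 147.61.182.30:
  /9 164.128.0.0: no
  /10 118.128.0.0: no
  /9 147.0.0.0: MATCH
  /0 0.0.0.0: MATCH
Selected: next-hop 60.25.52.145 via eth2 (matched /9)


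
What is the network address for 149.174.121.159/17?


IP:   10010101.10101110.01111001.10011111
Mask: 11111111.11111111.10000000.00000000
AND operation:
Net:  10010101.10101110.00000000.00000000
Network: 149.174.0.0/17


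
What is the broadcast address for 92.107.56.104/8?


Network: 92.0.0.0/8
Host bits = 24
Set all host bits to 1:
Broadcast: 92.255.255.255


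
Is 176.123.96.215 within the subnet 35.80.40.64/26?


Subnet network: 35.80.40.64
Test IP AND mask: 176.123.96.192
No, 176.123.96.215 is not in 35.80.40.64/26


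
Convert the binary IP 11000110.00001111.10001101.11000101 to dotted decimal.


11000110 = 198
00001111 = 15
10001101 = 141
11000101 = 197
IP: 198.15.141.197


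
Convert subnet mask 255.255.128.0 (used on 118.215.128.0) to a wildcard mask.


Subnet mask: 255.255.128.0
Wildcard = 255.255.255.255 - subnet mask
255 - 255 = 0
255 - 255 = 0
255 - 128 = 127
255 - 0 = 255
Wildcard: 0.0.127.255


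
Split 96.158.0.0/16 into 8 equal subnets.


New prefix = 16 + 3 = 19
Each subnet has 8192 addresses
  96.158.0.0/19
  96.158.32.0/19
  96.158.64.0/19
  96.158.96.0/19
  96.158.128.0/19
  96.158.160.0/19
  96.158.192.0/19
  96.158.224.0/19
Subnets: 96.158.0.0/19, 96.158.32.0/19, 96.158.64.0/19, 96.158.96.0/19, 96.158.128.0/19, 96.158.160.0/19, 96.158.192.0/19, 96.158.224.0/19


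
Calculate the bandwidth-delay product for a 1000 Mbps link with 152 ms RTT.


BDP = bandwidth * RTT
= 1000 Mbps * 152 ms
= 1000 * 1e6 * 152 / 1000 bits
= 152000000 bits
= 19000000 bytes
= 18554.6875 KB
BDP = 152000000 bits (19000000 bytes)


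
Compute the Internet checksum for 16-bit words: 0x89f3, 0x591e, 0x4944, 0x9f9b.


Sum all words (with carry folding):
+ 0x89f3 = 0x89f3
+ 0x591e = 0xe311
+ 0x4944 = 0x2c56
+ 0x9f9b = 0xcbf1
One's complement: ~0xcbf1
Checksum = 0x340e


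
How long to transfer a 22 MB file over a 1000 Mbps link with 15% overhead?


Effective throughput = 1000 * (1 - 15/100) = 850 Mbps
File size in Mb = 22 * 8 = 176 Mb
Time = 176 / 850
Time = 0.2071 seconds


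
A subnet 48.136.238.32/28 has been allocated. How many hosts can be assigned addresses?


Host bits = 32 - 28 = 4
Total addresses = 2^4 = 16
Usable = total - 2 (network and broadcast)
Usable hosts: 14


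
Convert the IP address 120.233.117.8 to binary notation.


120 = 01111000
233 = 11101001
117 = 01110101
8 = 00001000
Binary: 01111000.11101001.01110101.00001000


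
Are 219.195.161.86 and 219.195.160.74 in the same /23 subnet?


Mask: 255.255.254.0
219.195.161.86 AND mask = 219.195.160.0
219.195.160.74 AND mask = 219.195.160.0
Yes, same subnet (219.195.160.0)


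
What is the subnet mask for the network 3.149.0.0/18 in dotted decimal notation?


/18 means 18 network bits, 14 host bits
Binary: 11111111111111111100000000000000
Mask: 255.255.192.0


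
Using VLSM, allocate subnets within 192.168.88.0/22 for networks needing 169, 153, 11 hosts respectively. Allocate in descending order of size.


169 hosts -> /24 (254 usable): 192.168.88.0/24
153 hosts -> /24 (254 usable): 192.168.89.0/24
11 hosts -> /28 (14 usable): 192.168.90.0/28
Allocation: 192.168.88.0/24 (169 hosts, 254 usable); 192.168.89.0/24 (153 hosts, 254 usable); 192.168.90.0/28 (11 hosts, 14 usable)


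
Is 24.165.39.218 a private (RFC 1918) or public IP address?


RFC 1918 private ranges:
  10.0.0.0/8 (10.0.0.0 - 10.255.255.255)
  172.16.0.0/12 (172.16.0.0 - 172.31.255.255)
  192.168.0.0/16 (192.168.0.0 - 192.168.255.255)
Public (not in any RFC 1918 range)


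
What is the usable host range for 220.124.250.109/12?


Network: 220.112.0.0
Broadcast: 220.127.255.255
First usable = network + 1
Last usable = broadcast - 1
Range: 220.112.0.1 to 220.127.255.254


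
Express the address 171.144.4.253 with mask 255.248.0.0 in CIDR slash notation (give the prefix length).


Binary: 11111111.11111000.00000000.00000000
Count leading 1s
Prefix: /13


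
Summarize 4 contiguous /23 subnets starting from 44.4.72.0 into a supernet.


Original prefix: /23
Number of subnets: 4 = 2^2
New prefix = 23 - 2 = 21
Supernet: 44.4.72.0/21


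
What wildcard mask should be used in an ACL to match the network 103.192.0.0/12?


Subnet mask: 255.240.0.0
Wildcard = 255.255.255.255 - subnet mask
255 - 255 = 0
255 - 240 = 15
255 - 0 = 255
255 - 0 = 255
Wildcard: 0.15.255.255


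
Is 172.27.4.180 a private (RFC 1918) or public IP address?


RFC 1918 private ranges:
  10.0.0.0/8 (10.0.0.0 - 10.255.255.255)
  172.16.0.0/12 (172.16.0.0 - 172.31.255.255)
  192.168.0.0/16 (192.168.0.0 - 192.168.255.255)
Private (in 172.16.0.0/12)


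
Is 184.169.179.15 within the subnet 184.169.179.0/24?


Subnet network: 184.169.179.0
Test IP AND mask: 184.169.179.0
Yes, 184.169.179.15 is in 184.169.179.0/24


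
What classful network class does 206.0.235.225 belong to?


First octet: 206
Binary: 11001110
110xxxxx -> Class C (192-223)
Class C, default mask 255.255.255.0 (/24)


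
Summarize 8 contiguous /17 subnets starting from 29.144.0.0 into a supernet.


Original prefix: /17
Number of subnets: 8 = 2^3
New prefix = 17 - 3 = 14
Supernet: 29.144.0.0/14


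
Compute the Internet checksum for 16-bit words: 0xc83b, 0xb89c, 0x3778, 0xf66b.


Sum all words (with carry folding):
+ 0xc83b = 0xc83b
+ 0xb89c = 0x80d8
+ 0x3778 = 0xb850
+ 0xf66b = 0xaebc
One's complement: ~0xaebc
Checksum = 0x5143


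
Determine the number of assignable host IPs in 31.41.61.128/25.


Host bits = 32 - 25 = 7
Total addresses = 2^7 = 128
Usable = total - 2 (network and broadcast)
Usable hosts: 126


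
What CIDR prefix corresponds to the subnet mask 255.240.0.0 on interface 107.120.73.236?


Binary: 11111111.11110000.00000000.00000000
Count leading 1s
Prefix: /12


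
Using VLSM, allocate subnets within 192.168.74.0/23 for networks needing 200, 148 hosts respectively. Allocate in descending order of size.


200 hosts -> /24 (254 usable): 192.168.74.0/24
148 hosts -> /24 (254 usable): 192.168.75.0/24
Allocation: 192.168.74.0/24 (200 hosts, 254 usable); 192.168.75.0/24 (148 hosts, 254 usable)


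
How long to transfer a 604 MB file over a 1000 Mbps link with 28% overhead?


Effective throughput = 1000 * (1 - 28/100) = 720 Mbps
File size in Mb = 604 * 8 = 4832 Mb
Time = 4832 / 720
Time = 6.7111 seconds


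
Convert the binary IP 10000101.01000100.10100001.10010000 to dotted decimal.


10000101 = 133
01000100 = 68
10100001 = 161
10010000 = 144
IP: 133.68.161.144


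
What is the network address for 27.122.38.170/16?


IP:   00011011.01111010.00100110.10101010
Mask: 11111111.11111111.00000000.00000000
AND operation:
Net:  00011011.01111010.00000000.00000000
Network: 27.122.0.0/16


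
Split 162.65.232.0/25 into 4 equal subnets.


New prefix = 25 + 2 = 27
Each subnet has 32 addresses
  162.65.232.0/27
  162.65.232.32/27
  162.65.232.64/27
  162.65.232.96/27
Subnets: 162.65.232.0/27, 162.65.232.32/27, 162.65.232.64/27, 162.65.232.96/27


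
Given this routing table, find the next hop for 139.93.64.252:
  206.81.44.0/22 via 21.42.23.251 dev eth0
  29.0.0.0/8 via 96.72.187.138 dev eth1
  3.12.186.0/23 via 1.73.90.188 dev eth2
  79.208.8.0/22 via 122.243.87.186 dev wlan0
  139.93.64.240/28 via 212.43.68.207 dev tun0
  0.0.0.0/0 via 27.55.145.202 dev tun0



Longest prefix match for 139.93.64.252:
  /22 206.81.44.0: no
  /8 29.0.0.0: no
  /23 3.12.186.0: no
  /22 79.208.8.0: no
  /28 139.93.64.240: MATCH
  /0 0.0.0.0: MATCH
Selected: next-hop 212.43.68.207 via tun0 (matched /28)


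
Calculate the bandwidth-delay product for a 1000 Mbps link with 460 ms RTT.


BDP = bandwidth * RTT
= 1000 Mbps * 460 ms
= 1000 * 1e6 * 460 / 1000 bits
= 460000000 bits
= 57500000 bytes
= 56152.3438 KB
BDP = 460000000 bits (57500000 bytes)


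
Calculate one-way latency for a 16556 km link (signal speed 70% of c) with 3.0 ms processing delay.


Speed = 0.7 * 3e5 km/s = 210000 km/s
Propagation delay = 16556 / 210000 = 0.0788 s = 78.8381 ms
Processing delay = 3.0 ms
Total one-way latency = 81.8381 ms


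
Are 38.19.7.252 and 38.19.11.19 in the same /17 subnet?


Mask: 255.255.128.0
38.19.7.252 AND mask = 38.19.0.0
38.19.11.19 AND mask = 38.19.0.0
Yes, same subnet (38.19.0.0)


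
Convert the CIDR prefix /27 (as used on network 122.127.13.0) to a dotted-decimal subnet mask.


/27 means 27 network bits, 5 host bits
Binary: 11111111111111111111111111100000
Mask: 255.255.255.224


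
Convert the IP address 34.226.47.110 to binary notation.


34 = 00100010
226 = 11100010
47 = 00101111
110 = 01101110
Binary: 00100010.11100010.00101111.01101110


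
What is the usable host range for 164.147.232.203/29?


Network: 164.147.232.200
Broadcast: 164.147.232.207
First usable = network + 1
Last usable = broadcast - 1
Range: 164.147.232.201 to 164.147.232.206


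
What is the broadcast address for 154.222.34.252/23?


Network: 154.222.34.0/23
Host bits = 9
Set all host bits to 1:
Broadcast: 154.222.35.255


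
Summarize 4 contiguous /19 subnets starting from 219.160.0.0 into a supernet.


Original prefix: /19
Number of subnets: 4 = 2^2
New prefix = 19 - 2 = 17
Supernet: 219.160.0.0/17


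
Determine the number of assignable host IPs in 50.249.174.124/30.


Host bits = 32 - 30 = 2
Total addresses = 2^2 = 4
Usable = total - 2 (network and broadcast)
Usable hosts: 2


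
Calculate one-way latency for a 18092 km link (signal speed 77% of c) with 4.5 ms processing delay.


Speed = 0.77 * 3e5 km/s = 231000 km/s
Propagation delay = 18092 / 231000 = 0.0783 s = 78.3203 ms
Processing delay = 4.5 ms
Total one-way latency = 82.8203 ms


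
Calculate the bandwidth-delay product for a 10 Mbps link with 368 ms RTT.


BDP = bandwidth * RTT
= 10 Mbps * 368 ms
= 10 * 1e6 * 368 / 1000 bits
= 3680000 bits
= 460000 bytes
= 449.2188 KB
BDP = 3680000 bits (460000 bytes)


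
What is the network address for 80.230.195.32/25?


IP:   01010000.11100110.11000011.00100000
Mask: 11111111.11111111.11111111.10000000
AND operation:
Net:  01010000.11100110.11000011.00000000
Network: 80.230.195.0/25


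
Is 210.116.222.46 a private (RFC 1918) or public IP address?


RFC 1918 private ranges:
  10.0.0.0/8 (10.0.0.0 - 10.255.255.255)
  172.16.0.0/12 (172.16.0.0 - 172.31.255.255)
  192.168.0.0/16 (192.168.0.0 - 192.168.255.255)
Public (not in any RFC 1918 range)
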